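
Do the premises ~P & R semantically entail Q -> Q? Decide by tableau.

Yes

Initial set: {(~P & R); ~(Q -> Q)}.
(~P & R): α-rule — add ~P, R.
~(Q -> Q): α-rule — add Q, ~Q.
× closes — contains both Q and ~Q.
All 1 branch closes.
Every branch closed, so the premises entail the conclusion.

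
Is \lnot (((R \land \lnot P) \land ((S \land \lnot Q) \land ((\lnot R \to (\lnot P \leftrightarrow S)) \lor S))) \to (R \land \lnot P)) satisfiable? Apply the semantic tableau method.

Unsatisfiable

Initial set: {\lnot (((R \land \lnot P) \land ((S \land \lnot Q) \land ((\lnot R \to (\lnot P \leftrightarrow S)) \lor S))) \to (R \land \lnot P))}.
\lnot (((R \land \lnot P) \land ((S \land \lnot Q) \land ((\lnot R \to (\lnot P \leftrightarrow S)) \lor S))) \to (R \land \lnot P)): α-rule — add ((R \land \lnot P) \land ((S \land \lnot Q) \land ((\lnot R \to (\lnot P \leftrightarrow S)) \lor S))), \lnot (R \land \lnot P).
((R \land \lnot P) \land ((S \land \lnot Q) \land ((\lnot R \to (\lnot P \leftrightarrow S)) \lor S))): α-rule — add (R \land \lnot P), ((S \land \lnot Q) \land ((\lnot R \to (\lnot P \leftrightarrow S)) \lor S)).
(R \land \lnot P): α-rule — add R, \lnot P.
((S \land \lnot Q) \land ((\lnot R \to (\lnot P \leftrightarrow S)) \lor S)): α-rule — add (S \land \lnot Q), ((\lnot R \to (\lnot P \leftrightarrow S)) \lor S).
(S \land \lnot Q): α-rule — add S, \lnot Q.
\lnot (R \land \lnot P): β-rule — branch into \lnot R  //  \lnot \lnot P.
  branch 1 (add \lnot R):
    × closes — contains both R and \lnot R.
  branch 2 (add \lnot \lnot P):
    × closes — contains both P and \lnot P.
All 2 branches close.
Every branch closed; the formula is unsatisfiable.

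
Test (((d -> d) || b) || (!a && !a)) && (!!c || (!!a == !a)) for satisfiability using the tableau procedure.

Initial set: {T ((((d -> d) || b) || (!a && !a)) && (!!c || (!!a == !a)))}.
T ((((d -> d) || b) || (!a && !a)) && (!!c || (!!a == !a))): α-rule — add T (((d -> d) || b) || (!a && !a)), T (!!c || (!!a == !a)).
T (((d -> d) || b) || (!a && !a)): β-rule — branch into T ((d -> d) || b)  //  T (!a && !a).
  branch 1 (add T ((d -> d) || b)):
    T (!!c || (!!a == !a)): β-rule — branch into T !!c  //  T (!!a == !a).
      branch 1.1 (add T !!c):
        T !!c: drop double negation, giving T c.
        T ((d -> d) || b): β-rule — branch into T (d -> d)  //  T b.
          branch 1.1.1 (add T (d -> d)):
            T (d -> d): β-rule — branch into F d  //  T d.
              branch 1.1.1.1 (add F d):
                ○ open, literals {c=1, d=0}.
              branch 1.1.1.2 (add T d):
                ○ open, literals {c=1, d=1}.
          branch 1.1.2 (add T b):
            ○ open, literals {b=1, c=1}.
      branch 1.2 (add T (!!a == !a)):
        T ((d -> d) || b): β-rule — branch into T (d -> d)  //  T b.
          branch 1.2.1 (add T (d -> d)):
            T (!!a == !a): β-rule — branch into T !!a, T !a  //  F !!a, F !a.
              branch 1.2.1.1 (add T !!a, T !a):
                T !!a: drop double negation, giving T a.
                × closes — contains both a and !a.
              branch 1.2.1.2 (add F !!a, F !a):
                F !!a: drop double negation, giving F a.
                × closes — contains both a and !a.
          branch 1.2.2 (add T b):
            T (!!a == !a): β-rule — branch into T !!a, T !a  //  F !!a, F !a.
              branch 1.2.2.1 (add T !!a, T !a):
                T !!a: drop double negation, giving T a.
                × closes — contains both a and !a.
              branch 1.2.2.2 (add F !!a, F !a):
                F !!a: drop double negation, giving F a.
                × closes — contains both a and !a.
  branch 2 (add T (!a && !a)):
    T (!a && !a): α-rule — add T !a, T !a.
    T (!!c || (!!a == !a)): β-rule — branch into T !!c  //  T (!!a == !a).
      branch 2.1 (add T !!c):
        T !!c: drop double negation, giving T c.
        ○ open, literals {a=0, c=1}.
      branch 2.2 (add T (!!a == !a)):
        T (!!a == !a): β-rule — branch into T !!a, T !a  //  F !!a, F !a.
          branch 2.2.1 (add T !!a, T !a):
            T !!a: drop double negation, giving T a.
            × closes — contains both a and !a.
          branch 2.2.2 (add F !!a, F !a):
            × closes — contains both a and !a.
6 branches closed, 4 open.
An open branch gives a satisfying assignment: c=1, d=0.

Satisfiable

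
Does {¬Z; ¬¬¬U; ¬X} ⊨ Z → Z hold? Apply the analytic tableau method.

Yes

Initial set: {¬Z; ¬¬¬U; ¬X; ¬(Z → Z)}.
¬¬¬U: drop double negation, giving ¬U.
¬(Z → Z): α-rule — add Z, ¬Z.
× closes — contains both Z and ¬Z.
All 1 branch closes.
Every branch closed, so the premises entail the conclusion.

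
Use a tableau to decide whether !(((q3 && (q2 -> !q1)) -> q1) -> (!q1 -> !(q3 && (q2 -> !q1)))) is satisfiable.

Initial set: {!(((q3 && (q2 -> !q1)) -> q1) -> (!q1 -> !(q3 && (q2 -> !q1))))}.
!(((q3 && (q2 -> !q1)) -> q1) -> (!q1 -> !(q3 && (q2 -> !q1)))): α-rule — add ((q3 && (q2 -> !q1)) -> q1), !(!q1 -> !(q3 && (q2 -> !q1))).
!(!q1 -> !(q3 && (q2 -> !q1))): α-rule — add !q1, !!(q3 && (q2 -> !q1)).
!!(q3 && (q2 -> !q1)): α-rule — add q3, (q2 -> !q1).
((q3 && (q2 -> !q1)) -> q1): β-rule — branch into !(q3 && (q2 -> !q1))  //  q1.
  branch 1 (add !(q3 && (q2 -> !q1))):
    (q2 -> !q1): β-rule — branch into !q2  //  !q1.
      branch 1.1 (add !q2):
        !(q3 && (q2 -> !q1)): β-rule — branch into !q3  //  !(q2 -> !q1).
          branch 1.1.1 (add !q3):
            × closes — contains both q3 and !q3.
          branch 1.1.2 (add !(q2 -> !q1)):
            !(q2 -> !q1): α-rule — add q2, !!q1.
            × closes — contains both q2 and !q2.
      branch 1.2 (add !q1):
        !(q3 && (q2 -> !q1)): β-rule — branch into !q3  //  !(q2 -> !q1).
          branch 1.2.1 (add !q3):
            × closes — contains both q3 and !q3.
          branch 1.2.2 (add !(q2 -> !q1)):
            !(q2 -> !q1): α-rule — add q2, !!q1.
            × closes — contains both q1 and !q1.
  branch 2 (add q1):
    × closes — contains both q1 and !q1.
All 5 branches close.
Every branch closed; the formula is unsatisfiable.

Unsatisfiable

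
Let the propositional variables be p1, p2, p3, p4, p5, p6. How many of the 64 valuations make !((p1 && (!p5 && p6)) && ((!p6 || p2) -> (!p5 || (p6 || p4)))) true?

Initial set: {!((p1 && (!p5 && p6)) && ((!p6 || p2) -> (!p5 || (p6 || p4))))}.
!((p1 && (!p5 && p6)) && ((!p6 || p2) -> (!p5 || (p6 || p4)))): β-rule — branch into !(p1 && (!p5 && p6))  //  !((!p6 || p2) -> (!p5 || (p6 || p4))).
  branch 1 (add !(p1 && (!p5 && p6))):
    !(p1 && (!p5 && p6)): β-rule — branch into !p1  //  !(!p5 && p6).
      branch 1.1 (add !p1):
        ○ open, literals {p1=false}.
      branch 1.2 (add !(!p5 && p6)):
        !(!p5 && p6): β-rule — branch into !!p5  //  !p6.
          branch 1.2.1 (add !!p5):
            ○ open, literals {p5=true}.
          branch 1.2.2 (add !p6):
            ○ open, literals {p6=false}.
  branch 2 (add !((!p6 || p2) -> (!p5 || (p6 || p4)))):
    !((!p6 || p2) -> (!p5 || (p6 || p4))): α-rule — add (!p6 || p2), !(!p5 || (p6 || p4)).
    !(!p5 || (p6 || p4)): α-rule — add !!p5, !(p6 || p4).
    !(p6 || p4): α-rule — add !p6, !p4.
    (!p6 || p2): β-rule — branch into !p6  //  p2.
      branch 2.1 (add !p6):
        ○ open, literals {p4=false, p5=true, p6=false}.
      branch 2.2 (add p2):
        ○ open, literals {p2=true, p4=false, p5=true, p6=false}.
0 branches closed, 5 open.
Each open branch fixes some atoms; the unmentioned ones are free. Counting distinct full assignments: branch {p1=false} (p2, p3, p4, p5, p6) contributes 32 new; branch {p5=true} (p1, p2, p3, p4, p6) contributes 16 new; branch {p6=false} (p1, p2, p3, p4, p5) contributes 8 new; branch {p4=false, p5=true, p6=false} (p1, p2, p3) contributes 0 new; branch {p2=true, p4=false, p5=true, p6=false} (p1, p3) contributes 0 new. Total: 56.

56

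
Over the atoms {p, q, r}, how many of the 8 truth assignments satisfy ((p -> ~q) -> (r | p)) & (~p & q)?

Initial set: {T (((p -> ~q) -> (r | p)) & (~p & q))}.
T (((p -> ~q) -> (r | p)) & (~p & q)): α-rule — add T ((p -> ~q) -> (r | p)), T (~p & q).
T (~p & q): α-rule — add T ~p, T q.
T ((p -> ~q) -> (r | p)): β-rule — branch into F (p -> ~q)  //  T (r | p).
  branch 1 (add F (p -> ~q)):
    F (p -> ~q): α-rule — add T p, F ~q.
    × closes — contains both p and ~p.
  branch 2 (add T (r | p)):
    T (r | p): β-rule — branch into T r  //  T p.
      branch 2.1 (add T r):
        ○ open, literals {p=0, q=1, r=1}.
      branch 2.2 (add T p):
        × closes — contains both p and ~p.
2 branches closed, 1 open.
Each open branch fixes some atoms; the unmentioned ones are free. Counting distinct full assignments: branch {p=0, q=1, r=1} (none free) contributes 1 new. Total: 1.

1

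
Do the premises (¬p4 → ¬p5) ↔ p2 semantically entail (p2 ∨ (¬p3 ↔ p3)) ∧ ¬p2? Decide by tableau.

No

Initial set: {((¬p4 → ¬p5) ↔ p2); ¬((p2 ∨ (¬p3 ↔ p3)) ∧ ¬p2)}.
((¬p4 → ¬p5) ↔ p2): β-rule — branch into (¬p4 → ¬p5), p2  //  ¬(¬p4 → ¬p5), ¬p2.
  branch 1 (add (¬p4 → ¬p5), p2):
    ¬((p2 ∨ (¬p3 ↔ p3)) ∧ ¬p2): β-rule — branch into ¬(p2 ∨ (¬p3 ↔ p3))  //  ¬¬p2.
      branch 1.1 (add ¬(p2 ∨ (¬p3 ↔ p3))):
        ¬(p2 ∨ (¬p3 ↔ p3)): α-rule — add ¬p2, ¬(¬p3 ↔ p3).
        × closes — contains both p2 and ¬p2.
      branch 1.2 (add ¬¬p2):
        (¬p4 → ¬p5): β-rule — branch into ¬¬p4  //  ¬p5.
          branch 1.2.1 (add ¬¬p4):
            ○ open, literals {p2=1, p4=1}.
          branch 1.2.2 (add ¬p5):
            ○ open, literals {p2=1, p5=0}.
  branch 2 (add ¬(¬p4 → ¬p5), ¬p2):
    ¬(¬p4 → ¬p5): α-rule — add ¬p4, ¬¬p5.
    ¬((p2 ∨ (¬p3 ↔ p3)) ∧ ¬p2): β-rule — branch into ¬(p2 ∨ (¬p3 ↔ p3))  //  ¬¬p2.
      branch 2.1 (add ¬(p2 ∨ (¬p3 ↔ p3))):
        ¬(p2 ∨ (¬p3 ↔ p3)): α-rule — add ¬p2, ¬(¬p3 ↔ p3).
        ¬(¬p3 ↔ p3): β-rule — branch into ¬p3, ¬p3  //  ¬¬p3, p3.
          branch 2.1.1 (add ¬p3, ¬p3):
            ○ open, literals {p2=0, p3=0, p4=0, p5=1}.
          branch 2.1.2 (add ¬¬p3, p3):
            ○ open, literals {p2=0, p3=1, p4=0, p5=1}.
      branch 2.2 (add ¬¬p2):
        × closes — contains both p2 and ¬p2.
2 branches closed, 4 open.
An open branch gives a countermodel: p2=1, p4=1 (unmentioned atoms arbitrary); the premises hold there but the conclusion fails.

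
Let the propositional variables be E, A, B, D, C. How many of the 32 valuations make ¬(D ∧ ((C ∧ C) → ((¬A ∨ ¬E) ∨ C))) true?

Initial set: {T ¬(D ∧ ((C ∧ C) → ((¬A ∨ ¬E) ∨ C)))}.
T ¬(D ∧ ((C ∧ C) → ((¬A ∨ ¬E) ∨ C))): β-rule — branch into F D  //  F ((C ∧ C) → ((¬A ∨ ¬E) ∨ C)).
  branch 1 (add F D):
    ○ open, literals {D=F}.
  branch 2 (add F ((C ∧ C) → ((¬A ∨ ¬E) ∨ C))):
    F ((C ∧ C) → ((¬A ∨ ¬E) ∨ C)): α-rule — add T (C ∧ C), F ((¬A ∨ ¬E) ∨ C).
    T (C ∧ C): α-rule — add T C, T C.
    F ((¬A ∨ ¬E) ∨ C): α-rule — add F (¬A ∨ ¬E), F C.
    × closes — contains both C and ¬C.
1 branch closed, 1 open.
Each open branch fixes some atoms; the unmentioned ones are free. Counting distinct full assignments: branch {D=F} (E, A, B, C) contributes 16 new. Total: 16.

16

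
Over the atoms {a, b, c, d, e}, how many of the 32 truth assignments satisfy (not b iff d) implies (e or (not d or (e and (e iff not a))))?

Initial set: {((not b iff d) implies (e or (not d or (e and (e iff not a)))))}.
((not b iff d) implies (e or (not d or (e and (e iff not a))))): β-rule — branch into not (not b iff d)  //  (e or (not d or (e and (e iff not a)))).
  branch 1 (add not (not b iff d)):
    not (not b iff d): β-rule — branch into not b, not d  //  not not b, d.
      branch 1.1 (add not b, not d):
        ○ open, literals {b=F, d=F}.
      branch 1.2 (add not not b, d):
        ○ open, literals {b=T, d=T}.
  branch 2 (add (e or (not d or (e and (e iff not a))))):
    (e or (not d or (e and (e iff not a)))): β-rule — branch into e  //  (not d or (e and (e iff not a))).
      branch 2.1 (add e):
        ○ open, literals {e=T}.
      branch 2.2 (add (not d or (e and (e iff not a)))):
        (not d or (e and (e iff not a))): β-rule — branch into not d  //  (e and (e iff not a)).
          branch 2.2.1 (add not d):
            ○ open, literals {d=F}.
          branch 2.2.2 (add (e and (e iff not a))):
            (e and (e iff not a)): α-rule — add e, (e iff not a).
            (e iff not a): β-rule — branch into e, not a  //  not e, not not a.
              branch 2.2.2.1 (add e, not a):
                ○ open, literals {a=F, e=T}.
              branch 2.2.2.2 (add not e, not not a):
                × closes — contains both e and not e.
1 branch closed, 5 open.
Each open branch fixes some atoms; the unmentioned ones are free. Counting distinct full assignments: branch {b=F, d=F} (a, c, e) contributes 8 new; branch {b=T, d=T} (a, c, e) contributes 8 new; branch {e=T} (a, b, c, d) contributes 8 new; branch {d=F} (a, b, c, e) contributes 4 new; branch {a=F, e=T} (b, c, d) contributes 0 new. Total: 28.

28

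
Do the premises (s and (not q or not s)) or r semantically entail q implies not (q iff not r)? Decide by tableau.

Initial set: {((s and (not q or not s)) or r); not (q implies not (q iff not r))}.
not (q implies not (q iff not r)): α-rule — add q, not not (q iff not r).
((s and (not q or not s)) or r): β-rule — branch into (s and (not q or not s))  //  r.
  branch 1 (add (s and (not q or not s))):
    (s and (not q or not s)): α-rule — add s, (not q or not s).
    not not (q iff not r): β-rule — branch into q, not r  //  not q, not not r.
      branch 1.1 (add q, not r):
        (not q or not s): β-rule — branch into not q  //  not s.
          branch 1.1.1 (add not q):
            × closes — contains both q and not q.
          branch 1.1.2 (add not s):
            × closes — contains both s and not s.
      branch 1.2 (add not q, not not r):
        × closes — contains both q and not q.
  branch 2 (add r):
    not not (q iff not r): β-rule — branch into q, not r  //  not q, not not r.
      branch 2.1 (add q, not r):
        × closes — contains both r and not r.
      branch 2.2 (add not q, not not r):
        × closes — contains both q and not q.
All 5 branches close.
Every branch closed, so the premises entail the conclusion.

Yes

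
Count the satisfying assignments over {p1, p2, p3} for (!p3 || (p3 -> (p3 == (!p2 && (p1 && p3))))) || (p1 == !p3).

7

Initial set: {T ((!p3 || (p3 -> (p3 == (!p2 && (p1 && p3))))) || (p1 == !p3))}.
T ((!p3 || (p3 -> (p3 == (!p2 && (p1 && p3))))) || (p1 == !p3)): β-rule — branch into T (!p3 || (p3 -> (p3 == (!p2 && (p1 && p3)))))  //  T (p1 == !p3).
  branch 1 (add T (!p3 || (p3 -> (p3 == (!p2 && (p1 && p3)))))):
    T (!p3 || (p3 -> (p3 == (!p2 && (p1 && p3))))): β-rule — branch into T !p3  //  T (p3 -> (p3 == (!p2 && (p1 && p3)))).
      branch 1.1 (add T !p3):
        ○ open, literals {p3=false}.
      branch 1.2 (add T (p3 -> (p3 == (!p2 && (p1 && p3))))):
        T (p3 -> (p3 == (!p2 && (p1 && p3)))): β-rule — branch into F p3  //  T (p3 == (!p2 && (p1 && p3))).
          branch 1.2.1 (add F p3):
            ○ open, literals {p3=false}.
          branch 1.2.2 (add T (p3 == (!p2 && (p1 && p3)))):
            T (p3 == (!p2 && (p1 && p3))): β-rule — branch into T p3, T (!p2 && (p1 && p3))  //  F p3, F (!p2 && (p1 && p3)).
              branch 1.2.2.1 (add T p3, T (!p2 && (p1 && p3))):
                T (!p2 && (p1 && p3)): α-rule — add T !p2, T (p1 && p3).
                T (p1 && p3): α-rule — add T p1, T p3.
                ○ open, literals {p1=true, p2=false, p3=true}.
              branch 1.2.2.2 (add F p3, F (!p2 && (p1 && p3))):
                F (!p2 && (p1 && p3)): β-rule — branch into F !p2  //  F (p1 && p3).
                  branch 1.2.2.2.1 (add F !p2):
                    ○ open, literals {p2=true, p3=false}.
                  branch 1.2.2.2.2 (add F (p1 && p3)):
                    F (p1 && p3): β-rule — branch into F p1  //  F p3.
                      branch 1.2.2.2.2.1 (add F p1):
                        ○ open, literals {p1=false, p3=false}.
                      branch 1.2.2.2.2.2 (add F p3):
                        ○ open, literals {p3=false}.
  branch 2 (add T (p1 == !p3)):
    T (p1 == !p3): β-rule — branch into T p1, T !p3  //  F p1, F !p3.
      branch 2.1 (add T p1, T !p3):
        ○ open, literals {p1=true, p3=false}.
      branch 2.2 (add F p1, F !p3):
        ○ open, literals {p1=false, p3=true}.
0 branches closed, 8 open.
Each open branch fixes some atoms; the unmentioned ones are free. Counting distinct full assignments: branch {p3=false} (p1, p2) contributes 4 new; branch {p3=false} (p1, p2) contributes 0 new; branch {p1=true, p2=false, p3=true} (none free) contributes 1 new; branch {p2=true, p3=false} (p1) contributes 0 new; branch {p1=false, p3=false} (p2) contributes 0 new; branch {p3=false} (p1, p2) contributes 0 new; branch {p1=true, p3=false} (p2) contributes 0 new; branch {p1=false, p3=true} (p2) contributes 2 new. Total: 7.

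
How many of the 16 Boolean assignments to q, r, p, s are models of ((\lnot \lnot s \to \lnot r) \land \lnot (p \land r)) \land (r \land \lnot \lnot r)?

Initial set: {(((\lnot \lnot s \to \lnot r) \land \lnot (p \land r)) \land (r \land \lnot \lnot r))}.
(((\lnot \lnot s \to \lnot r) \land \lnot (p \land r)) \land (r \land \lnot \lnot r)): α-rule — add ((\lnot \lnot s \to \lnot r) \land \lnot (p \land r)), (r \land \lnot \lnot r).
((\lnot \lnot s \to \lnot r) \land \lnot (p \land r)): α-rule — add (\lnot \lnot s \to \lnot r), \lnot (p \land r).
(r \land \lnot \lnot r): α-rule — add r, \lnot \lnot r.
\lnot \lnot r: drop double negation, giving r.
(\lnot \lnot s \to \lnot r): β-rule — branch into \lnot \lnot \lnot s  //  \lnot r.
  branch 1 (add \lnot \lnot \lnot s):
    \lnot \lnot \lnot s: drop double negation, giving \lnot s.
    \lnot (p \land r): β-rule — branch into \lnot p  //  \lnot r.
      branch 1.1 (add \lnot p):
        ○ open, literals {p=false, r=true, s=false}.
      branch 1.2 (add \lnot r):
        × closes — contains both r and \lnot r.
  branch 2 (add \lnot r):
    × closes — contains both r and \lnot r.
2 branches closed, 1 open.
Each open branch fixes some atoms; the unmentioned ones are free. Counting distinct full assignments: branch {p=false, r=true, s=false} (q) contributes 2 new. Total: 2.

2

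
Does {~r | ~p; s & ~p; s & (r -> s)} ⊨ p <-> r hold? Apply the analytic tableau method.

Initial set: {T (~r | ~p); T (s & ~p); T (s & (r -> s)); F (p <-> r)}.
T (s & ~p): α-rule — add T s, T ~p.
T (s & (r -> s)): α-rule — add T s, T (r -> s).
T (~r | ~p): β-rule — branch into T ~r  //  T ~p.
  branch 1 (add T ~r):
    F (p <-> r): β-rule — branch into T p, F r  //  F p, T r.
      branch 1.1 (add T p, F r):
        × closes — contains both p and ~p.
      branch 1.2 (add F p, T r):
        × closes — contains both r and ~r.
  branch 2 (add T ~p):
    F (p <-> r): β-rule — branch into T p, F r  //  F p, T r.
      branch 2.1 (add T p, F r):
        × closes — contains both p and ~p.
      branch 2.2 (add F p, T r):
        T (r -> s): β-rule — branch into F r  //  T s.
          branch 2.2.1 (add F r):
            × closes — contains both r and ~r.
          branch 2.2.2 (add T s):
            ○ open, literals {p=false, r=true, s=true}.
4 branches closed, 1 open.
An open branch gives a countermodel: p=false, r=true, s=true (unmentioned atoms arbitrary); the premises hold there but the conclusion fails.

No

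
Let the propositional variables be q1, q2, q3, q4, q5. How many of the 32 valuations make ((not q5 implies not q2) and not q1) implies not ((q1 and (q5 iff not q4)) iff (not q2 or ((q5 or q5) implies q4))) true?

30

Initial set: {(((not q5 implies not q2) and not q1) implies not ((q1 and (q5 iff not q4)) iff (not q2 or ((q5 or q5) implies q4))))}.
(((not q5 implies not q2) and not q1) implies not ((q1 and (q5 iff not q4)) iff (not q2 or ((q5 or q5) implies q4)))): β-rule — branch into not ((not q5 implies not q2) and not q1)  //  not ((q1 and (q5 iff not q4)) iff (not q2 or ((q5 or q5) implies q4))).
  branch 1 (add not ((not q5 implies not q2) and not q1)):
    not ((not q5 implies not q2) and not q1): β-rule — branch into not (not q5 implies not q2)  //  not not q1.
      branch 1.1 (add not (not q5 implies not q2)):
        not (not q5 implies not q2): α-rule — add not q5, not not q2.
        ○ open, literals {q2=1, q5=0}.
      branch 1.2 (add not not q1):
        ○ open, literals {q1=1}.
  branch 2 (add not ((q1 and (q5 iff not q4)) iff (not q2 or ((q5 or q5) implies q4)))):
    not ((q1 and (q5 iff not q4)) iff (not q2 or ((q5 or q5) implies q4))): β-rule — branch into (q1 and (q5 iff not q4)), not (not q2 or ((q5 or q5) implies q4))  //  not (q1 and (q5 iff not q4)), (not q2 or ((q5 or q5) implies q4)).
      branch 2.1 (add (q1 and (q5 iff not q4)), not (not q2 or ((q5 or q5) implies q4))):
        (q1 and (q5 iff not q4)): α-rule — add q1, (q5 iff not q4).
        not (not q2 or ((q5 or q5) implies q4)): α-rule — add not not q2, not ((q5 or q5) implies q4).
        not ((q5 or q5) implies q4): α-rule — add (q5 or q5), not q4.
        (q5 iff not q4): β-rule — branch into q5, not q4  //  not q5, not not q4.
          branch 2.1.1 (add q5, not q4):
            (q5 or q5): β-rule — branch into q5  //  q5.
              branch 2.1.1.1 (add q5):
                ○ open, literals {q1=1, q2=1, q4=0, q5=1}.
              branch 2.1.1.2 (add q5):
                ○ open, literals {q1=1, q2=1, q4=0, q5=1}.
          branch 2.1.2 (add not q5, not not q4):
            × closes — contains both q4 and not q4.
      branch 2.2 (add not (q1 and (q5 iff not q4)), (not q2 or ((q5 or q5) implies q4))):
        not (q1 and (q5 iff not q4)): β-rule — branch into not q1  //  not (q5 iff not q4).
          branch 2.2.1 (add not q1):
            (not q2 or ((q5 or q5) implies q4)): β-rule — branch into not q2  //  ((q5 or q5) implies q4).
              branch 2.2.1.1 (add not q2):
                ○ open, literals {q1=0, q2=0}.
              branch 2.2.1.2 (add ((q5 or q5) implies q4)):
                ((q5 or q5) implies q4): β-rule — branch into not (q5 or q5)  //  q4.
                  branch 2.2.1.2.1 (add not (q5 or q5)):
                    not (q5 or q5): α-rule — add not q5, not q5.
                    ○ open, literals {q1=0, q5=0}.
                  branch 2.2.1.2.2 (add q4):
                    ○ open, literals {q1=0, q4=1}.
          branch 2.2.2 (add not (q5 iff not q4)):
            (not q2 or ((q5 or q5) implies q4)): β-rule — branch into not q2  //  ((q5 or q5) implies q4).
              branch 2.2.2.1 (add not q2):
                not (q5 iff not q4): β-rule — branch into q5, not not q4  //  not q5, not q4.
                  branch 2.2.2.1.1 (add q5, not not q4):
                    ○ open, literals {q2=0, q4=1, q5=1}.
                  branch 2.2.2.1.2 (add not q5, not q4):
                    ○ open, literals {q2=0, q4=0, q5=0}.
              branch 2.2.2.2 (add ((q5 or q5) implies q4)):
                not (q5 iff not q4): β-rule — branch into q5, not not q4  //  not q5, not q4.
                  branch 2.2.2.2.1 (add q5, not not q4):
                    ((q5 or q5) implies q4): β-rule — branch into not (q5 or q5)  //  q4.
                      branch 2.2.2.2.1.1 (add not (q5 or q5)):
                        not (q5 or q5): α-rule — add not q5, not q5.
                        × closes — contains both q5 and not q5.
                      branch 2.2.2.2.1.2 (add q4):
                        ○ open, literals {q4=1, q5=1}.
                  branch 2.2.2.2.2 (add not q5, not q4):
                    ((q5 or q5) implies q4): β-rule — branch into not (q5 or q5)  //  q4.
                      branch 2.2.2.2.2.1 (add not (q5 or q5)):
                        not (q5 or q5): α-rule — add not q5, not q5.
                        ○ open, literals {q4=0, q5=0}.
                      branch 2.2.2.2.2.2 (add q4):
                        × closes — contains both q4 and not q4.
3 branches closed, 11 open.
Each open branch fixes some atoms; the unmentioned ones are free. Counting distinct full assignments: branch {q2=1, q5=0} (q1, q3, q4) contributes 8 new; branch {q1=1} (q2, q3, q4, q5) contributes 12 new; branch {q1=1, q2=1, q4=0, q5=1} (q3) contributes 0 new; branch {q1=1, q2=1, q4=0, q5=1} (q3) contributes 0 new; branch {q1=0, q2=0} (q3, q4, q5) contributes 8 new; branch {q1=0, q5=0} (q2, q3, q4) contributes 0 new; branch {q1=0, q4=1} (q2, q3, q5) contributes 2 new; branch {q2=0, q4=1, q5=1} (q1, q3) contributes 0 new; branch {q2=0, q4=0, q5=0} (q1, q3) contributes 0 new; branch {q4=1, q5=1} (q1, q2, q3) contributes 0 new; branch {q4=0, q5=0} (q1, q2, q3) contributes 0 new. Total: 30.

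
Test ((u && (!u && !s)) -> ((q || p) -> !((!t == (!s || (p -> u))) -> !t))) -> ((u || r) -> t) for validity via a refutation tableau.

Assume the negation and expand:
Initial set: {!(((u && (!u && !s)) -> ((q || p) -> !((!t == (!s || (p -> u))) -> !t))) -> ((u || r) -> t))}.
!(((u && (!u && !s)) -> ((q || p) -> !((!t == (!s || (p -> u))) -> !t))) -> ((u || r) -> t)): α-rule — add ((u && (!u && !s)) -> ((q || p) -> !((!t == (!s || (p -> u))) -> !t))), !((u || r) -> t).
!((u || r) -> t): α-rule — add (u || r), !t.
((u && (!u && !s)) -> ((q || p) -> !((!t == (!s || (p -> u))) -> !t))): β-rule — branch into !(u && (!u && !s))  //  ((q || p) -> !((!t == (!s || (p -> u))) -> !t)).
  branch 1 (add !(u && (!u && !s))):
    (u || r): β-rule — branch into u  //  r.
      branch 1.1 (add u):
        !(u && (!u && !s)): β-rule — branch into !u  //  !(!u && !s).
          branch 1.1.1 (add !u):
            × closes — contains both u and !u.
          branch 1.1.2 (add !(!u && !s)):
            !(!u && !s): β-rule — branch into !!u  //  !!s.
              branch 1.1.2.1 (add !!u):
                ○ open, literals {t=false, u=true}.
              branch 1.1.2.2 (add !!s):
                ○ open, literals {s=true, t=false, u=true}.
      branch 1.2 (add r):
        !(u && (!u && !s)): β-rule — branch into !u  //  !(!u && !s).
          branch 1.2.1 (add !u):
            ○ open, literals {r=true, t=false, u=false}.
          branch 1.2.2 (add !(!u && !s)):
            !(!u && !s): β-rule — branch into !!u  //  !!s.
              branch 1.2.2.1 (add !!u):
                ○ open, literals {r=true, t=false, u=true}.
              branch 1.2.2.2 (add !!s):
                ○ open, literals {r=true, s=true, t=false}.
  branch 2 (add ((q || p) -> !((!t == (!s || (p -> u))) -> !t))):
    (u || r): β-rule — branch into u  //  r.
      branch 2.1 (add u):
        ((q || p) -> !((!t == (!s || (p -> u))) -> !t)): β-rule — branch into !(q || p)  //  !((!t == (!s || (p -> u))) -> !t).
          branch 2.1.1 (add !(q || p)):
            !(q || p): α-rule — add !q, !p.
            ○ open, literals {p=false, q=false, t=false, u=true}.
          branch 2.1.2 (add !((!t == (!s || (p -> u))) -> !t)):
            !((!t == (!s || (p -> u))) -> !t): α-rule — add (!t == (!s || (p -> u))), !!t.
            × closes — contains both t and !t.
      branch 2.2 (add r):
        ((q || p) -> !((!t == (!s || (p -> u))) -> !t)): β-rule — branch into !(q || p)  //  !((!t == (!s || (p -> u))) -> !t).
          branch 2.2.1 (add !(q || p)):
            !(q || p): α-rule — add !q, !p.
            ○ open, literals {p=false, q=false, r=true, t=false}.
          branch 2.2.2 (add !((!t == (!s || (p -> u))) -> !t)):
            !((!t == (!s || (p -> u))) -> !t): α-rule — add (!t == (!s || (p -> u))), !!t.
            × closes — contains both t and !t.
3 branches closed, 7 open.
An open branch gives a countermodel: t=false, u=true (unmentioned atoms arbitrary); under it the original formula is false.

Not valid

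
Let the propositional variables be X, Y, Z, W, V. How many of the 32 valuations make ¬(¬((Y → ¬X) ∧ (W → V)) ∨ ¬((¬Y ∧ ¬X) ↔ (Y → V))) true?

8

Initial set: {¬(¬((Y → ¬X) ∧ (W → V)) ∨ ¬((¬Y ∧ ¬X) ↔ (Y → V)))}.
¬(¬((Y → ¬X) ∧ (W → V)) ∨ ¬((¬Y ∧ ¬X) ↔ (Y → V))): α-rule — add ¬¬((Y → ¬X) ∧ (W → V)), ¬¬((¬Y ∧ ¬X) ↔ (Y → V)).
¬¬((Y → ¬X) ∧ (W → V)): α-rule — add (Y → ¬X), (W → V).
¬¬((¬Y ∧ ¬X) ↔ (Y → V)): β-rule — branch into (¬Y ∧ ¬X), (Y → V)  //  ¬(¬Y ∧ ¬X), ¬(Y → V).
  branch 1 (add (¬Y ∧ ¬X), (Y → V)):
    (¬Y ∧ ¬X): α-rule — add ¬Y, ¬X.
    (Y → ¬X): β-rule — branch into ¬Y  //  ¬X.
      branch 1.1 (add ¬Y):
        (W → V): β-rule — branch into ¬W  //  V.
          branch 1.1.1 (add ¬W):
            (Y → V): β-rule — branch into ¬Y  //  V.
              branch 1.1.1.1 (add ¬Y):
                ○ open, literals {W=0, X=0, Y=0}.
              branch 1.1.1.2 (add V):
                ○ open, literals {V=1, W=0, X=0, Y=0}.
          branch 1.1.2 (add V):
            (Y → V): β-rule — branch into ¬Y  //  V.
              branch 1.1.2.1 (add ¬Y):
                ○ open, literals {V=1, X=0, Y=0}.
              branch 1.1.2.2 (add V):
                ○ open, literals {V=1, X=0, Y=0}.
      branch 1.2 (add ¬X):
        (W → V): β-rule — branch into ¬W  //  V.
          branch 1.2.1 (add ¬W):
            (Y → V): β-rule — branch into ¬Y  //  V.
              branch 1.2.1.1 (add ¬Y):
                ○ open, literals {W=0, X=0, Y=0}.
              branch 1.2.1.2 (add V):
                ○ open, literals {V=1, W=0, X=0, Y=0}.
          branch 1.2.2 (add V):
            (Y → V): β-rule — branch into ¬Y  //  V.
              branch 1.2.2.1 (add ¬Y):
                ○ open, literals {V=1, X=0, Y=0}.
              branch 1.2.2.2 (add V):
                ○ open, literals {V=1, X=0, Y=0}.
  branch 2 (add ¬(¬Y ∧ ¬X), ¬(Y → V)):
    ¬(Y → V): α-rule — add Y, ¬V.
    (Y → ¬X): β-rule — branch into ¬Y  //  ¬X.
      branch 2.1 (add ¬Y):
        × closes — contains both Y and ¬Y.
      branch 2.2 (add ¬X):
        (W → V): β-rule — branch into ¬W  //  V.
          branch 2.2.1 (add ¬W):
            ¬(¬Y ∧ ¬X): β-rule — branch into ¬¬Y  //  ¬¬X.
              branch 2.2.1.1 (add ¬¬Y):
                ○ open, literals {V=0, W=0, X=0, Y=1}.
              branch 2.2.1.2 (add ¬¬X):
                × closes — contains both X and ¬X.
          branch 2.2.2 (add V):
            × closes — contains both V and ¬V.
3 branches closed, 9 open.
Each open branch fixes some atoms; the unmentioned ones are free. Counting distinct full assignments: branch {W=0, X=0, Y=0} (Z, V) contributes 4 new; branch {V=1, W=0, X=0, Y=0} (Z) contributes 0 new; branch {V=1, X=0, Y=0} (Z, W) contributes 2 new; branch {V=1, X=0, Y=0} (Z, W) contributes 0 new; branch {W=0, X=0, Y=0} (Z, V) contributes 0 new; branch {V=1, W=0, X=0, Y=0} (Z) contributes 0 new; branch {V=1, X=0, Y=0} (Z, W) contributes 0 new; branch {V=1, X=0, Y=0} (Z, W) contributes 0 new; branch {V=0, W=0, X=0, Y=1} (Z) contributes 2 new. Total: 8.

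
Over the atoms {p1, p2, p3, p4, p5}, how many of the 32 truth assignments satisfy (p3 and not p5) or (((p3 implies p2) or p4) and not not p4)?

20

Initial set: {((p3 and not p5) or (((p3 implies p2) or p4) and not not p4))}.
((p3 and not p5) or (((p3 implies p2) or p4) and not not p4)): β-rule — branch into (p3 and not p5)  //  (((p3 implies p2) or p4) and not not p4).
  branch 1 (add (p3 and not p5)):
    (p3 and not p5): α-rule — add p3, not p5.
    ○ open, literals {p3=1, p5=0}.
  branch 2 (add (((p3 implies p2) or p4) and not not p4)):
    (((p3 implies p2) or p4) and not not p4): α-rule — add ((p3 implies p2) or p4), not not p4.
    not not p4: drop double negation, giving p4.
    ((p3 implies p2) or p4): β-rule — branch into (p3 implies p2)  //  p4.
      branch 2.1 (add (p3 implies p2)):
        (p3 implies p2): β-rule — branch into not p3  //  p2.
          branch 2.1.1 (add not p3):
            ○ open, literals {p3=0, p4=1}.
          branch 2.1.2 (add p2):
            ○ open, literals {p2=1, p4=1}.
      branch 2.2 (add p4):
        ○ open, literals {p4=1}.
0 branches closed, 4 open.
Each open branch fixes some atoms; the unmentioned ones are free. Counting distinct full assignments: branch {p3=1, p5=0} (p1, p2, p4) contributes 8 new; branch {p3=0, p4=1} (p1, p2, p5) contributes 8 new; branch {p2=1, p4=1} (p1, p3, p5) contributes 2 new; branch {p4=1} (p1, p2, p3, p5) contributes 2 new. Total: 20.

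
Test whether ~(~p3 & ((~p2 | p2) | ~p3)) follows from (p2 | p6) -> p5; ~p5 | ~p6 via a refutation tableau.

Initial set: {T ((p2 | p6) -> p5); T (~p5 | ~p6); F ~(~p3 & ((~p2 | p2) | ~p3))}.
F ~(~p3 & ((~p2 | p2) | ~p3)): α-rule — add T ~p3, T ((~p2 | p2) | ~p3).
T ((p2 | p6) -> p5): β-rule — branch into F (p2 | p6)  //  T p5.
  branch 1 (add F (p2 | p6)):
    F (p2 | p6): α-rule — add F p2, F p6.
    T (~p5 | ~p6): β-rule — branch into T ~p5  //  T ~p6.
      branch 1.1 (add T ~p5):
        T ((~p2 | p2) | ~p3): β-rule — branch into T (~p2 | p2)  //  T ~p3.
          branch 1.1.1 (add T (~p2 | p2)):
            T (~p2 | p2): β-rule — branch into T ~p2  //  T p2.
              branch 1.1.1.1 (add T ~p2):
                ○ open, literals {p2=0, p3=0, p5=0, p6=0}.
              branch 1.1.1.2 (add T p2):
                × closes — contains both p2 and ~p2.
          branch 1.1.2 (add T ~p3):
            ○ open, literals {p2=0, p3=0, p5=0, p6=0}.
      branch 1.2 (add T ~p6):
        T ((~p2 | p2) | ~p3): β-rule — branch into T (~p2 | p2)  //  T ~p3.
          branch 1.2.1 (add T (~p2 | p2)):
            T (~p2 | p2): β-rule — branch into T ~p2  //  T p2.
              branch 1.2.1.1 (add T ~p2):
                ○ open, literals {p2=0, p3=0, p6=0}.
              branch 1.2.1.2 (add T p2):
                × closes — contains both p2 and ~p2.
          branch 1.2.2 (add T ~p3):
            ○ open, literals {p2=0, p3=0, p6=0}.
  branch 2 (add T p5):
    T (~p5 | ~p6): β-rule — branch into T ~p5  //  T ~p6.
      branch 2.1 (add T ~p5):
        × closes — contains both p5 and ~p5.
      branch 2.2 (add T ~p6):
        T ((~p2 | p2) | ~p3): β-rule — branch into T (~p2 | p2)  //  T ~p3.
          branch 2.2.1 (add T (~p2 | p2)):
            T (~p2 | p2): β-rule — branch into T ~p2  //  T p2.
              branch 2.2.1.1 (add T ~p2):
                ○ open, literals {p2=0, p3=0, p5=1, p6=0}.
              branch 2.2.1.2 (add T p2):
                ○ open, literals {p2=1, p3=0, p5=1, p6=0}.
          branch 2.2.2 (add T ~p3):
            ○ open, literals {p3=0, p5=1, p6=0}.
3 branches closed, 7 open.
An open branch gives a countermodel: p2=0, p3=0, p5=0, p6=0 (unmentioned atoms arbitrary); the premises hold there but the conclusion fails.

No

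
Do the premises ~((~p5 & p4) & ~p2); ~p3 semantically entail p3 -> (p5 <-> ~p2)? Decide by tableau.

Initial set: {~((~p5 & p4) & ~p2); ~p3; ~(p3 -> (p5 <-> ~p2))}.
~(p3 -> (p5 <-> ~p2)): α-rule — add p3, ~(p5 <-> ~p2).
× closes — contains both p3 and ~p3.
All 1 branch closes.
Every branch closed, so the premises entail the conclusion.

Yes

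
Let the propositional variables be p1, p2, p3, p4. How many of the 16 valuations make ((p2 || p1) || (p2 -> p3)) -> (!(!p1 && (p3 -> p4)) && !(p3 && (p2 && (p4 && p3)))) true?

9

Initial set: {(((p2 || p1) || (p2 -> p3)) -> (!(!p1 && (p3 -> p4)) && !(p3 && (p2 && (p4 && p3)))))}.
(((p2 || p1) || (p2 -> p3)) -> (!(!p1 && (p3 -> p4)) && !(p3 && (p2 && (p4 && p3))))): β-rule — branch into !((p2 || p1) || (p2 -> p3))  //  (!(!p1 && (p3 -> p4)) && !(p3 && (p2 && (p4 && p3)))).
  branch 1 (add !((p2 || p1) || (p2 -> p3))):
    !((p2 || p1) || (p2 -> p3)): α-rule — add !(p2 || p1), !(p2 -> p3).
    !(p2 || p1): α-rule — add !p2, !p1.
    !(p2 -> p3): α-rule — add p2, !p3.
    × closes — contains both p2 and !p2.
  branch 2 (add (!(!p1 && (p3 -> p4)) && !(p3 && (p2 && (p4 && p3))))):
    (!(!p1 && (p3 -> p4)) && !(p3 && (p2 && (p4 && p3)))): α-rule — add !(!p1 && (p3 -> p4)), !(p3 && (p2 && (p4 && p3))).
    !(!p1 && (p3 -> p4)): β-rule — branch into !!p1  //  !(p3 -> p4).
      branch 2.1 (add !!p1):
        !(p3 && (p2 && (p4 && p3))): β-rule — branch into !p3  //  !(p2 && (p4 && p3)).
          branch 2.1.1 (add !p3):
            ○ open, literals {p1=true, p3=false}.
          branch 2.1.2 (add !(p2 && (p4 && p3))):
            !(p2 && (p4 && p3)): β-rule — branch into !p2  //  !(p4 && p3).
              branch 2.1.2.1 (add !p2):
                ○ open, literals {p1=true, p2=false}.
              branch 2.1.2.2 (add !(p4 && p3)):
                !(p4 && p3): β-rule — branch into !p4  //  !p3.
                  branch 2.1.2.2.1 (add !p4):
                    ○ open, literals {p1=true, p4=false}.
                  branch 2.1.2.2.2 (add !p3):
                    ○ open, literals {p1=true, p3=false}.
      branch 2.2 (add !(p3 -> p4)):
        !(p3 -> p4): α-rule — add p3, !p4.
        !(p3 && (p2 && (p4 && p3))): β-rule — branch into !p3  //  !(p2 && (p4 && p3)).
          branch 2.2.1 (add !p3):
            × closes — contains both p3 and !p3.
          branch 2.2.2 (add !(p2 && (p4 && p3))):
            !(p2 && (p4 && p3)): β-rule — branch into !p2  //  !(p4 && p3).
              branch 2.2.2.1 (add !p2):
                ○ open, literals {p2=false, p3=true, p4=false}.
              branch 2.2.2.2 (add !(p4 && p3)):
                !(p4 && p3): β-rule — branch into !p4  //  !p3.
                  branch 2.2.2.2.1 (add !p4):
                    ○ open, literals {p3=true, p4=false}.
                  branch 2.2.2.2.2 (add !p3):
                    × closes — contains both p3 and !p3.
3 branches closed, 6 open.
Each open branch fixes some atoms; the unmentioned ones are free. Counting distinct full assignments: branch {p1=true, p3=false} (p2, p4) contributes 4 new; branch {p1=true, p2=false} (p3, p4) contributes 2 new; branch {p1=true, p4=false} (p2, p3) contributes 1 new; branch {p1=true, p3=false} (p2, p4) contributes 0 new; branch {p2=false, p3=true, p4=false} (p1) contributes 1 new; branch {p3=true, p4=false} (p1, p2) contributes 1 new. Total: 9.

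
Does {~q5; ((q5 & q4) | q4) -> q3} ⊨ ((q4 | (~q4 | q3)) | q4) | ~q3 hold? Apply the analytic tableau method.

Initial set: {~q5; (((q5 & q4) | q4) -> q3); ~(((q4 | (~q4 | q3)) | q4) | ~q3)}.
~(((q4 | (~q4 | q3)) | q4) | ~q3): α-rule — add ~((q4 | (~q4 | q3)) | q4), ~~q3.
~((q4 | (~q4 | q3)) | q4): α-rule — add ~(q4 | (~q4 | q3)), ~q4.
~(q4 | (~q4 | q3)): α-rule — add ~q4, ~(~q4 | q3).
~(~q4 | q3): α-rule — add ~~q4, ~q3.
× closes — contains both q4 and ~q4.
All 1 branch closes.
Every branch closed, so the premises entail the conclusion.

Yes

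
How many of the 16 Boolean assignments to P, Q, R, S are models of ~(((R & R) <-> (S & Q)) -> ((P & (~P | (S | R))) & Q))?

Initial set: {~(((R & R) <-> (S & Q)) -> ((P & (~P | (S | R))) & Q))}.
~(((R & R) <-> (S & Q)) -> ((P & (~P | (S | R))) & Q)): α-rule — add ((R & R) <-> (S & Q)), ~((P & (~P | (S | R))) & Q).
((R & R) <-> (S & Q)): β-rule — branch into (R & R), (S & Q)  //  ~(R & R), ~(S & Q).
  branch 1 (add (R & R), (S & Q)):
    (R & R): α-rule — add R, R.
    (S & Q): α-rule — add S, Q.
    ~((P & (~P | (S | R))) & Q): β-rule — branch into ~(P & (~P | (S | R)))  //  ~Q.
      branch 1.1 (add ~(P & (~P | (S | R)))):
        ~(P & (~P | (S | R))): β-rule — branch into ~P  //  ~(~P | (S | R)).
          branch 1.1.1 (add ~P):
            ○ open, literals {P=false, Q=true, R=true, S=true}.
          branch 1.1.2 (add ~(~P | (S | R))):
            ~(~P | (S | R)): α-rule — add ~~P, ~(S | R).
            ~(S | R): α-rule — add ~S, ~R.
            × closes — contains both S and ~S.
      branch 1.2 (add ~Q):
        × closes — contains both Q and ~Q.
  branch 2 (add ~(R & R), ~(S & Q)):
    ~((P & (~P | (S | R))) & Q): β-rule — branch into ~(P & (~P | (S | R)))  //  ~Q.
      branch 2.1 (add ~(P & (~P | (S | R)))):
        ~(R & R): β-rule — branch into ~R  //  ~R.
          branch 2.1.1 (add ~R):
            ~(S & Q): β-rule — branch into ~S  //  ~Q.
              branch 2.1.1.1 (add ~S):
                ~(P & (~P | (S | R))): β-rule — branch into ~P  //  ~(~P | (S | R)).
                  branch 2.1.1.1.1 (add ~P):
                    ○ open, literals {P=false, R=false, S=false}.
                  branch 2.1.1.1.2 (add ~(~P | (S | R))):
                    ~(~P | (S | R)): α-rule — add ~~P, ~(S | R).
                    ~(S | R): α-rule — add ~S, ~R.
                    ○ open, literals {P=true, R=false, S=false}.
              branch 2.1.1.2 (add ~Q):
                ~(P & (~P | (S | R))): β-rule — branch into ~P  //  ~(~P | (S | R)).
                  branch 2.1.1.2.1 (add ~P):
                    ○ open, literals {P=false, Q=false, R=false}.
                  branch 2.1.1.2.2 (add ~(~P | (S | R))):
                    ~(~P | (S | R)): α-rule — add ~~P, ~(S | R).
                    ~(S | R): α-rule — add ~S, ~R.
                    ○ open, literals {P=true, Q=false, R=false, S=false}.
          branch 2.1.2 (add ~R):
            ~(S & Q): β-rule — branch into ~S  //  ~Q.
              branch 2.1.2.1 (add ~S):
                ~(P & (~P | (S | R))): β-rule — branch into ~P  //  ~(~P | (S | R)).
                  branch 2.1.2.1.1 (add ~P):
                    ○ open, literals {P=false, R=false, S=false}.
                  branch 2.1.2.1.2 (add ~(~P | (S | R))):
                    ~(~P | (S | R)): α-rule — add ~~P, ~(S | R).
                    ~(S | R): α-rule — add ~S, ~R.
                    ○ open, literals {P=true, R=false, S=false}.
              branch 2.1.2.2 (add ~Q):
                ~(P & (~P | (S | R))): β-rule — branch into ~P  //  ~(~P | (S | R)).
                  branch 2.1.2.2.1 (add ~P):
                    ○ open, literals {P=false, Q=false, R=false}.
                  branch 2.1.2.2.2 (add ~(~P | (S | R))):
                    ~(~P | (S | R)): α-rule — add ~~P, ~(S | R).
                    ~(S | R): α-rule — add ~S, ~R.
                    ○ open, literals {P=true, Q=false, R=false, S=false}.
      branch 2.2 (add ~Q):
        ~(R & R): β-rule — branch into ~R  //  ~R.
          branch 2.2.1 (add ~R):
            ~(S & Q): β-rule — branch into ~S  //  ~Q.
              branch 2.2.1.1 (add ~S):
                ○ open, literals {Q=false, R=false, S=false}.
              branch 2.2.1.2 (add ~Q):
                ○ open, literals {Q=false, R=false}.
          branch 2.2.2 (add ~R):
            ~(S & Q): β-rule — branch into ~S  //  ~Q.
              branch 2.2.2.1 (add ~S):
                ○ open, literals {Q=false, R=false, S=false}.
              branch 2.2.2.2 (add ~Q):
                ○ open, literals {Q=false, R=false}.
2 branches closed, 13 open.
Each open branch fixes some atoms; the unmentioned ones are free. Counting distinct full assignments: branch {P=false, Q=true, R=true, S=true} (none free) contributes 1 new; branch {P=false, R=false, S=false} (Q) contributes 2 new; branch {P=true, R=false, S=false} (Q) contributes 2 new; branch {P=false, Q=false, R=false} (S) contributes 1 new; branch {P=true, Q=false, R=false, S=false} (none free) contributes 0 new; branch {P=false, R=false, S=false} (Q) contributes 0 new; branch {P=true, R=false, S=false} (Q) contributes 0 new; branch {P=false, Q=false, R=false} (S) contributes 0 new; branch {P=true, Q=false, R=false, S=false} (none free) contributes 0 new; branch {Q=false, R=false, S=false} (P) contributes 0 new; branch {Q=false, R=false} (P, S) contributes 1 new; branch {Q=false, R=false, S=false} (P) contributes 0 new; branch {Q=false, R=false} (P, S) contributes 0 new. Total: 7.

7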